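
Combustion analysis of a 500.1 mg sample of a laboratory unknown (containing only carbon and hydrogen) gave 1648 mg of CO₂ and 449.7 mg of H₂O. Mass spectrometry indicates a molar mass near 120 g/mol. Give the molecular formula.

mol C = 1.648 g CO₂ ÷ 44.009 g/mol = 0.037447 mol
mol H = 2 × 0.4497 g H₂O ÷ 18.015 g/mol = 0.049925 mol
Divide by the smallest (0.037447 mol): C 1.000, H 1.333
Multiplying each by 3 gives whole numbers: C 3.00, H 4.00
Empirical formula: C3H4
Empirical-formula mass = 40.06 g/mol; 120 ÷ 40.06 ≈ 3, so the molecular formula is C9H12.

C9H12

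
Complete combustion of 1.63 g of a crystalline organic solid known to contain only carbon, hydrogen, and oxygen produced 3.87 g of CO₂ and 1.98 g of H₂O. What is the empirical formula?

C4H10O

mol C = 3.87 g CO₂ ÷ 44.009 g/mol = 0.08794 mol
mol H = 2 × 1.98 g H₂O ÷ 18.015 g/mol = 0.2198 mol
mass O = 1.63 − (1.056 + 0.2216) = 0.3522 g → mol O = 0.3522 ÷ 15.999 = 0.02202 mol
Divide by the smallest (0.02202 mol): C 3.994, H 9.985, O 1.000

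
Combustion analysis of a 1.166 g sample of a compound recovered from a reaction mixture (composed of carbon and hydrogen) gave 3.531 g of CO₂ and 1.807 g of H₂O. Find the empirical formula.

C2H5

mol C = 3.531 g CO₂ ÷ 44.009 g/mol = 0.080234 mol
mol H = 2 × 1.807 g H₂O ÷ 18.015 g/mol = 0.20061 mol
Divide by the smallest (0.080234 mol): C 1.000, H 2.500
Multiplying each by 2 gives whole numbers: C 2.00, H 5.00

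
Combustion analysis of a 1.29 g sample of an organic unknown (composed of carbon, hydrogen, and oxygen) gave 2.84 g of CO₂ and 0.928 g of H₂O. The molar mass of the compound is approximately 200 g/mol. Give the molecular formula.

C10H16O4

mol C = 2.84 g CO₂ ÷ 44.009 g/mol = 0.06453 mol
mol H = 2 × 0.928 g H₂O ÷ 18.015 g/mol = 0.1030 mol
mass O = 1.29 − (0.7751 + 0.1038) = 0.4111 g → mol O = 0.4111 ÷ 15.999 = 0.02569 mol
Divide by the smallest (0.02569 mol): C 2.512, H 4.010, O 1.000
Multiplying each by 2 gives whole numbers: C 5.02, H 8.02, O 2.00
Empirical formula: C5H8O2
Empirical-formula mass = 100.12 g/mol; 200 ÷ 100.12 ≈ 2, so the molecular formula is C10H16O4.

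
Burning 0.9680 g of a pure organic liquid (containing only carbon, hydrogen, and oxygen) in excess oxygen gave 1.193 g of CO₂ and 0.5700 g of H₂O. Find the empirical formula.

mol C = 1.193 g CO₂ ÷ 44.009 g/mol = 0.027108 mol
mol H = 2 × 0.5700 g H₂O ÷ 18.015 g/mol = 0.063281 mol
mass O = 0.9680 − (0.32560 + 0.063787) = 0.57862 g → mol O = 0.57862 ÷ 15.999 = 0.036166 mol
Divide by the smallest (0.027108 mol): C 1.000, H 2.334, O 1.334
Multiplying each by 3 gives whole numbers: C 3.00, H 7.00, O 4.00

C3H7O4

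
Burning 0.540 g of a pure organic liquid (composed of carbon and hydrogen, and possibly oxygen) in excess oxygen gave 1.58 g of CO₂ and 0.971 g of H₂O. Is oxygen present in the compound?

no

mol C = 1.58 g CO₂ ÷ 44.009 g/mol = 0.03590 mol
mol H = 2 × 0.971 g H₂O ÷ 18.015 g/mol = 0.1078 mol
C and H together account for 0.5399 g — essentially the entire 0.540 g sample — so the compound contains no oxygen.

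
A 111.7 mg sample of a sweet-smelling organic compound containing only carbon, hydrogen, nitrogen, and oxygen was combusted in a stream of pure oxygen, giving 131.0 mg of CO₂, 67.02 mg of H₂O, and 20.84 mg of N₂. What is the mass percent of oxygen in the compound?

mol C = 0.1310 g CO₂ ÷ 44.009 g/mol = 0.0029767 mol
mol H = 2 × 0.06702 g H₂O ÷ 18.015 g/mol = 0.0074405 mol
mol N = 2 × 0.02084 g N₂ ÷ 28.014 g/mol = 0.0014878 mol
mass O = 0.1117 − (0.035753 + 0.0075000 + 0.020840) = 0.047607 g → mol O = 0.047607 ÷ 15.999 = 0.0029756 mol
mass % O = 0.047607 g ÷ 0.1117 g × 100%

42.62%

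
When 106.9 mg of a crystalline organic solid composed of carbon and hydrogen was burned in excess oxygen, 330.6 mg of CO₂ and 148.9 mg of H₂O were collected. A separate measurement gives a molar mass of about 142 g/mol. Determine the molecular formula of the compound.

mol C = 0.3306 g CO₂ ÷ 44.009 g/mol = 0.0075121 mol
mol H = 2 × 0.1489 g H₂O ÷ 18.015 g/mol = 0.016531 mol
Divide by the smallest (0.0075121 mol): C 1.000, H 2.201
Multiplying each by 5 gives whole numbers: C 5.00, H 11.00
Empirical formula: C5H11
Empirical-formula mass = 71.14 g/mol; 142 ÷ 71.14 ≈ 2, so the molecular formula is C10H22.

C10H22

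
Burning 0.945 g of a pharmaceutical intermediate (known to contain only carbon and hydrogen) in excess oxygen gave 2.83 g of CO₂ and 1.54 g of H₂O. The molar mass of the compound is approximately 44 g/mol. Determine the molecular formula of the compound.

C3H8

mol C = 2.83 g CO₂ ÷ 44.009 g/mol = 0.06431 mol
mol H = 2 × 1.54 g H₂O ÷ 18.015 g/mol = 0.1710 mol
Divide by the smallest (0.06431 mol): C 1.000, H 2.659
Multiplying each by 3 gives whole numbers: C 3.00, H 7.98
Empirical formula: C3H8
Empirical-formula mass = 44.10 g/mol; 44 ÷ 44.10 ≈ 1, so the molecular formula is C3H8.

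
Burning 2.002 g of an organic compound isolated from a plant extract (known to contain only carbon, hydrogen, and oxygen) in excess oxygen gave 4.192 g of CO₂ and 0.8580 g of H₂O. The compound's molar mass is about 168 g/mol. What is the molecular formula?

mol C = 4.192 g CO₂ ÷ 44.009 g/mol = 0.095253 mol
mol H = 2 × 0.8580 g H₂O ÷ 18.015 g/mol = 0.095254 mol
mass O = 2.002 − (1.1441 + 0.096016) = 0.76190 g → mol O = 0.76190 ÷ 15.999 = 0.047622 mol
Divide by the smallest (0.047622 mol): C 2.000, H 2.000, O 1.000
Empirical formula: C2H2O
Empirical-formula mass = 42.04 g/mol; 168 ÷ 42.04 ≈ 4, so the molecular formula is C8H8O4.

C8H8O4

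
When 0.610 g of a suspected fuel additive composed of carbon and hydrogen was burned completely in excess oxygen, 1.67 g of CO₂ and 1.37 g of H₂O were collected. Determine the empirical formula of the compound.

CH4

mol C = 1.67 g CO₂ ÷ 44.009 g/mol = 0.03795 mol
mol H = 2 × 1.37 g H₂O ÷ 18.015 g/mol = 0.1521 mol
Divide by the smallest (0.03795 mol): C 1.000, H 4.008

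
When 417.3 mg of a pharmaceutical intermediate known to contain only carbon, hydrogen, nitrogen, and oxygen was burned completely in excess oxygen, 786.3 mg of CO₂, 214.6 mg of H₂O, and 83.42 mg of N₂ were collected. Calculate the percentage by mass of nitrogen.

mol C = 0.7863 g CO₂ ÷ 44.009 g/mol = 0.017867 mol
mol H = 2 × 0.2146 g H₂O ÷ 18.015 g/mol = 0.023825 mol
mol N = 2 × 0.08342 g N₂ ÷ 28.014 g/mol = 0.0059556 mol
mass O = 0.4173 − (0.21460 + 0.024015 + 0.083420) = 0.095267 g → mol O = 0.095267 ÷ 15.999 = 0.0059545 mol
mass % N = 0.083420 g ÷ 0.4173 g × 100%

19.99%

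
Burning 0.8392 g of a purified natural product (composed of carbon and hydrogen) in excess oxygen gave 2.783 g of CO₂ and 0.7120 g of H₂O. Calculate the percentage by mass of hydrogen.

9.49%

mol C = 2.783 g CO₂ ÷ 44.009 g/mol = 0.063237 mol
mol H = 2 × 0.7120 g H₂O ÷ 18.015 g/mol = 0.079045 mol
mass % H = 0.079678 g ÷ 0.8392 g × 100%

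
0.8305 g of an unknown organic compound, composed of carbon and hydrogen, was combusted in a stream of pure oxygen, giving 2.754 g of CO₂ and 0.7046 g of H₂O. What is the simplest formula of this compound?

C4H5

mol C = 2.754 g CO₂ ÷ 44.009 g/mol = 0.062578 mol
mol H = 2 × 0.7046 g H₂O ÷ 18.015 g/mol = 0.078224 mol
Divide by the smallest (0.062578 mol): C 1.000, H 1.250
Multiplying each by 4 gives whole numbers: C 4.00, H 5.00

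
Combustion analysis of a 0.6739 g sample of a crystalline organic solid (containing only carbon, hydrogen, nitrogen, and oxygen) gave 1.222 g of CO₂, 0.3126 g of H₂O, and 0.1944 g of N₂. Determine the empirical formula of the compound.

C4H5N2O

mol C = 1.222 g CO₂ ÷ 44.009 g/mol = 0.027767 mol
mol H = 2 × 0.3126 g H₂O ÷ 18.015 g/mol = 0.034704 mol
mol N = 2 × 0.1944 g N₂ ÷ 28.014 g/mol = 0.013879 mol
mass O = 0.6739 − (0.33351 + 0.034982 + 0.19440) = 0.11101 g → mol O = 0.11101 ÷ 15.999 = 0.0069384 mol
Divide by the smallest (0.0069384 mol): C 4.002, H 5.002, N 2.000, O 1.000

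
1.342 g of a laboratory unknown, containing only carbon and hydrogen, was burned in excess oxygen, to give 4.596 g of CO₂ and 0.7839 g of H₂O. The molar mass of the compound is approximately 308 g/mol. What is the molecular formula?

C24H20

mol C = 4.596 g CO₂ ÷ 44.009 g/mol = 0.10443 mol
mol H = 2 × 0.7839 g H₂O ÷ 18.015 g/mol = 0.087027 mol
Divide by the smallest (0.087027 mol): C 1.200, H 1.000
Multiplying each by 5 gives whole numbers: C 6.00, H 5.00
Empirical formula: C6H5
Empirical-formula mass = 77.11 g/mol; 308 ÷ 77.11 ≈ 4, so the molecular formula is C24H20.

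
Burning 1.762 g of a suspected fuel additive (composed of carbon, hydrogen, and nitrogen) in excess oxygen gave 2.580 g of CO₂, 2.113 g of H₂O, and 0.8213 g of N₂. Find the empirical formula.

CH4N

mol C = 2.580 g CO₂ ÷ 44.009 g/mol = 0.058624 mol
mol H = 2 × 2.113 g H₂O ÷ 18.015 g/mol = 0.23458 mol
mol N = 2 × 0.8213 g N₂ ÷ 28.014 g/mol = 0.058635 mol
Divide by the smallest (0.058624 mol): C 1.000, H 4.001, N 1.000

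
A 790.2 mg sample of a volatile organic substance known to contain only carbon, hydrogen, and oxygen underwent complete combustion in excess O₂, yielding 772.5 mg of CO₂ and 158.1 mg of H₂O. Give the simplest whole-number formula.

CHO2

mol C = 0.7725 g CO₂ ÷ 44.009 g/mol = 0.017553 mol
mol H = 2 × 0.1581 g H₂O ÷ 18.015 g/mol = 0.017552 mol
mass O = 0.7902 − (0.21083 + 0.017692) = 0.56168 g → mol O = 0.56168 ÷ 15.999 = 0.035107 mol
Divide by the smallest (0.017552 mol): C 1.000, H 1.000, O 2.000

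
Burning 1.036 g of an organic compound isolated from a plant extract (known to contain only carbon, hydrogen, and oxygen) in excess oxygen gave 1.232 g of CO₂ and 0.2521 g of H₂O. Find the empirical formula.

C2H2O3

mol C = 1.232 g CO₂ ÷ 44.009 g/mol = 0.027994 mol
mol H = 2 × 0.2521 g H₂O ÷ 18.015 g/mol = 0.027988 mol
mass O = 1.036 − (0.33624 + 0.028212) = 0.67155 g → mol O = 0.67155 ÷ 15.999 = 0.041974 mol
Divide by the smallest (0.027988 mol): C 1.000, H 1.000, O 1.500
Multiplying each by 2 gives whole numbers: C 2.00, H 2.00, O 3.00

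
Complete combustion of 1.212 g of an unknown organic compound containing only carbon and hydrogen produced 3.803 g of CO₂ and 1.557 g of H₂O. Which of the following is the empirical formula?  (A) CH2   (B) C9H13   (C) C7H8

(A) CH2

mol C = 3.803 g CO₂ ÷ 44.009 g/mol = 0.086414 mol
mol H = 2 × 1.557 g H₂O ÷ 18.015 g/mol = 0.17286 mol
Divide by the smallest (0.086414 mol): C 1.000, H 2.000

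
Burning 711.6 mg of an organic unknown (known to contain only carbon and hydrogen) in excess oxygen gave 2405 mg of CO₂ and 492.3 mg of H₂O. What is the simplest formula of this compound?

CH

mol C = 2.405 g CO₂ ÷ 44.009 g/mol = 0.054648 mol
mol H = 2 × 0.4923 g H₂O ÷ 18.015 g/mol = 0.054654 mol
Divide by the smallest (0.054648 mol): C 1.000, H 1.000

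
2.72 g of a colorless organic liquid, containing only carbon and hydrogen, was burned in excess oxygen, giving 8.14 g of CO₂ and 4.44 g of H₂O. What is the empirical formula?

mol C = 8.14 g CO₂ ÷ 44.009 g/mol = 0.1850 mol
mol H = 2 × 4.44 g H₂O ÷ 18.015 g/mol = 0.4929 mol
Divide by the smallest (0.1850 mol): C 1.000, H 2.665
Multiplying each by 3 gives whole numbers: C 3.00, H 7.99

C3H8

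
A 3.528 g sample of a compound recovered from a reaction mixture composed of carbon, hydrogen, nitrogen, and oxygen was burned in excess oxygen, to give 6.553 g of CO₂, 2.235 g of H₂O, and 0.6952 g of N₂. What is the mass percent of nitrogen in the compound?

mol C = 6.553 g CO₂ ÷ 44.009 g/mol = 0.14890 mol
mol H = 2 × 2.235 g H₂O ÷ 18.015 g/mol = 0.24813 mol
mol N = 2 × 0.6952 g N₂ ÷ 28.014 g/mol = 0.049632 mol
mass O = 3.528 − (1.7885 + 0.25011 + 0.69520) = 0.79423 g → mol O = 0.79423 ÷ 15.999 = 0.049643 mol
mass % N = 0.69520 g ÷ 3.528 g × 100%

19.71%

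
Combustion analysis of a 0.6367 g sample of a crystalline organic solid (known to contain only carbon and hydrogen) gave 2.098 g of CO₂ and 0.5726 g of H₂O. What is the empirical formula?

C3H4

mol C = 2.098 g CO₂ ÷ 44.009 g/mol = 0.047672 mol
mol H = 2 × 0.5726 g H₂O ÷ 18.015 g/mol = 0.063569 mol
Divide by the smallest (0.047672 mol): C 1.000, H 1.333
Multiplying each by 3 gives whole numbers: C 3.00, H 4.00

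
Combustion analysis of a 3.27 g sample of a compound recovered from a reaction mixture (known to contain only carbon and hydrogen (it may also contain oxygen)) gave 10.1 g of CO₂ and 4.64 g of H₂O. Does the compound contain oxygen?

no

mol C = 10.1 g CO₂ ÷ 44.009 g/mol = 0.2295 mol
mol H = 2 × 4.64 g H₂O ÷ 18.015 g/mol = 0.5151 mol
C and H together account for 3.276 g — essentially the entire 3.27 g sample — so the compound contains no oxygen.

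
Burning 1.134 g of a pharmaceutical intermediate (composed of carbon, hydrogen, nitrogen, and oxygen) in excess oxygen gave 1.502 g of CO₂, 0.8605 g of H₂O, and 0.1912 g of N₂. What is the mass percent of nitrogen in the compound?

mol C = 1.502 g CO₂ ÷ 44.009 g/mol = 0.034129 mol
mol H = 2 × 0.8605 g H₂O ÷ 18.015 g/mol = 0.095532 mol
mol N = 2 × 0.1912 g N₂ ÷ 28.014 g/mol = 0.013650 mol
mass O = 1.134 − (0.40993 + 0.096296 + 0.19120) = 0.43658 g → mol O = 0.43658 ÷ 15.999 = 0.027288 mol
mass % N = 0.19120 g ÷ 1.134 g × 100%

16.86%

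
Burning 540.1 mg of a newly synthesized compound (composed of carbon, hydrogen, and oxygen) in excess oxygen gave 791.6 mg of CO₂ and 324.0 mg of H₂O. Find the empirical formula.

mol C = 0.7916 g CO₂ ÷ 44.009 g/mol = 0.017987 mol
mol H = 2 × 0.3240 g H₂O ÷ 18.015 g/mol = 0.035970 mol
mass O = 0.5401 − (0.21604 + 0.036258) = 0.28780 g → mol O = 0.28780 ÷ 15.999 = 0.017988 mol
Divide by the smallest (0.017987 mol): C 1.000, H 2.000, O 1.000

CH2O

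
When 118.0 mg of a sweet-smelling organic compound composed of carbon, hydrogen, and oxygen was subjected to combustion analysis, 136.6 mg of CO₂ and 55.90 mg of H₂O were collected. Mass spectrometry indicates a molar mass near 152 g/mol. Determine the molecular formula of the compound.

C4H8O6

mol C = 0.1366 g CO₂ ÷ 44.009 g/mol = 0.0031039 mol
mol H = 2 × 0.05590 g H₂O ÷ 18.015 g/mol = 0.0062059 mol
mass O = 0.1180 − (0.037281 + 0.0062556) = 0.074463 g → mol O = 0.074463 ÷ 15.999 = 0.0046542 mol
Divide by the smallest (0.0031039 mol): C 1.000, H 1.999, O 1.499
Multiplying each by 2 gives whole numbers: C 2.00, H 4.00, O 3.00
Empirical formula: C2H4O3
Empirical-formula mass = 76.05 g/mol; 152 ÷ 76.05 ≈ 2, so the molecular formula is C4H8O6.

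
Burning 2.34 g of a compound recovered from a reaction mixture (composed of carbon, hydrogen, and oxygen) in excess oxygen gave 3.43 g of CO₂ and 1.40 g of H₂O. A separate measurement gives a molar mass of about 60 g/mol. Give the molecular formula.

C2H4O2

mol C = 3.43 g CO₂ ÷ 44.009 g/mol = 0.07794 mol
mol H = 2 × 1.40 g H₂O ÷ 18.015 g/mol = 0.1554 mol
mass O = 2.34 − (0.9361 + 0.1567) = 1.247 g → mol O = 1.247 ÷ 15.999 = 0.07796 mol
Divide by the smallest (0.07794 mol): C 1.000, H 1.994, O 1.000
Empirical formula: CH2O
Empirical-formula mass = 30.03 g/mol; 60 ÷ 30.03 ≈ 2, so the molecular formula is C2H4O2.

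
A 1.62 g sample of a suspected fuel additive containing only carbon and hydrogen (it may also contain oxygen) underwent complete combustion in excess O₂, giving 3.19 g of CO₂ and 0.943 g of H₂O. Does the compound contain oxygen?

yes

mol C = 3.19 g CO₂ ÷ 44.009 g/mol = 0.07249 mol
mol H = 2 × 0.943 g H₂O ÷ 18.015 g/mol = 0.1047 mol
C and H account for only 0.9761 g of the 1.62 g sample; the remaining 0.6439 g must be oxygen.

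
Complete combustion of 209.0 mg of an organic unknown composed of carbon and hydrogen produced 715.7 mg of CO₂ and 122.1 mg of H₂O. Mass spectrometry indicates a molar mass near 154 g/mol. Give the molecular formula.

mol C = 0.7157 g CO₂ ÷ 44.009 g/mol = 0.016263 mol
mol H = 2 × 0.1221 g H₂O ÷ 18.015 g/mol = 0.013555 mol
Divide by the smallest (0.013555 mol): C 1.200, H 1.000
Multiplying each by 5 gives whole numbers: C 6.00, H 5.00
Empirical formula: C6H5
Empirical-formula mass = 77.11 g/mol; 154 ÷ 77.11 ≈ 2, so the molecular formula is C12H10.

C12H10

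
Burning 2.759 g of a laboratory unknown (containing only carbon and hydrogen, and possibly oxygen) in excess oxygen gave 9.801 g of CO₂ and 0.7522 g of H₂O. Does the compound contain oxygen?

mol C = 9.801 g CO₂ ÷ 44.009 g/mol = 0.22270 mol
mol H = 2 × 0.7522 g H₂O ÷ 18.015 g/mol = 0.083508 mol
C and H together account for 2.7591 g — essentially the entire 2.759 g sample — so the compound contains no oxygen.

no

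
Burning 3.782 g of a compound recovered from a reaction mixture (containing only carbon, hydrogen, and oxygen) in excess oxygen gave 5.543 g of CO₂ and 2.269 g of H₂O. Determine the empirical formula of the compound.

CH2O

mol C = 5.543 g CO₂ ÷ 44.009 g/mol = 0.12595 mol
mol H = 2 × 2.269 g H₂O ÷ 18.015 g/mol = 0.25190 mol
mass O = 3.782 − (1.5128 + 0.25392) = 2.0153 g → mol O = 2.0153 ÷ 15.999 = 0.12596 mol
Divide by the smallest (0.12595 mol): C 1.000, H 2.000, O 1.000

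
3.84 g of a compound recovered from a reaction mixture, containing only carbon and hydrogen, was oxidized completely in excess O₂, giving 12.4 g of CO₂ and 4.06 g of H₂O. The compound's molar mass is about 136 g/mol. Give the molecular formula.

C10H16

mol C = 12.4 g CO₂ ÷ 44.009 g/mol = 0.2818 mol
mol H = 2 × 4.06 g H₂O ÷ 18.015 g/mol = 0.4507 mol
Divide by the smallest (0.2818 mol): C 1.000, H 1.600
Multiplying each by 5 gives whole numbers: C 5.00, H 8.00
Empirical formula: C5H8
Empirical-formula mass = 68.12 g/mol; 136 ÷ 68.12 ≈ 2, so the molecular formula is C10H16.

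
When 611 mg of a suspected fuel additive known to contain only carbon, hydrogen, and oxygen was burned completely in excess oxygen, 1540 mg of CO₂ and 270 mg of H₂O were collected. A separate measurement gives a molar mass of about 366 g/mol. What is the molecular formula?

mol C = 1.54 g CO₂ ÷ 44.009 g/mol = 0.03499 mol
mol H = 2 × 0.270 g H₂O ÷ 18.015 g/mol = 0.02998 mol
mass O = 0.611 − (0.4203 + 0.03021) = 0.1605 g → mol O = 0.1605 ÷ 15.999 = 0.01003 mol
Divide by the smallest (0.01003 mol): C 3.488, H 2.988, O 1.000
Multiplying each by 2 gives whole numbers: C 6.98, H 5.98, O 2.00
Empirical formula: C7H6O2
Empirical-formula mass = 122.12 g/mol; 366 ÷ 122.12 ≈ 3, so the molecular formula is C21H18O6.

C21H18O6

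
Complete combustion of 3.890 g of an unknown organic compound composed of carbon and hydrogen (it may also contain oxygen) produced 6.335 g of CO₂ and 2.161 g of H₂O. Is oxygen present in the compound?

mol C = 6.335 g CO₂ ÷ 44.009 g/mol = 0.14395 mol
mol H = 2 × 2.161 g H₂O ÷ 18.015 g/mol = 0.23991 mol
C and H account for only 1.9708 g of the 3.890 g sample; the remaining 1.9192 g must be oxygen.

yes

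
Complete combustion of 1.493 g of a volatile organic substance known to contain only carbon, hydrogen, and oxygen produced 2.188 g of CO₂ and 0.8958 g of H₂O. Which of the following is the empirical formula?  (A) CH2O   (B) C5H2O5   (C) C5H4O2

mol C = 2.188 g CO₂ ÷ 44.009 g/mol = 0.049717 mol
mol H = 2 × 0.8958 g H₂O ÷ 18.015 g/mol = 0.099450 mol
mass O = 1.493 − (0.59715 + 0.10025) = 0.79560 g → mol O = 0.79560 ÷ 15.999 = 0.049728 mol
Divide by the smallest (0.049717 mol): C 1.000, H 2.000, O 1.000

(A) CH2O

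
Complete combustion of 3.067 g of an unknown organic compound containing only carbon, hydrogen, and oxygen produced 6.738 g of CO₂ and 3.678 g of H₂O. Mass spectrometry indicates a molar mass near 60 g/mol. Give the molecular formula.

mol C = 6.738 g CO₂ ÷ 44.009 g/mol = 0.15311 mol
mol H = 2 × 3.678 g H₂O ÷ 18.015 g/mol = 0.40833 mol
mass O = 3.067 − (1.8389 + 0.41159) = 0.81646 g → mol O = 0.81646 ÷ 15.999 = 0.051032 mol
Divide by the smallest (0.051032 mol): C 3.000, H 8.001, O 1.000
Empirical formula: C3H8O
Empirical-formula mass = 60.10 g/mol; 60 ÷ 60.10 ≈ 1, so the molecular formula is C3H8O.

C3H8O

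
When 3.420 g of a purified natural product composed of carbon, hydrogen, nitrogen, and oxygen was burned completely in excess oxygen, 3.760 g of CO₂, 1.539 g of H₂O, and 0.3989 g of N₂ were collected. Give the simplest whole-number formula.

mol C = 3.760 g CO₂ ÷ 44.009 g/mol = 0.085437 mol
mol H = 2 × 1.539 g H₂O ÷ 18.015 g/mol = 0.17086 mol
mol N = 2 × 0.3989 g N₂ ÷ 28.014 g/mol = 0.028479 mol
mass O = 3.420 − (1.0262 + 0.17222 + 0.39890) = 1.8227 g → mol O = 1.8227 ÷ 15.999 = 0.11393 mol
Divide by the smallest (0.028479 mol): C 3.000, H 6.000, N 1.000, O 4.000

C3H6NO4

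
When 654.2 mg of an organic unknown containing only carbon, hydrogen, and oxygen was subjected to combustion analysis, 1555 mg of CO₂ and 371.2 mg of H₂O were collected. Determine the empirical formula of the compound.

C6H7O2

mol C = 1.555 g CO₂ ÷ 44.009 g/mol = 0.035334 mol
mol H = 2 × 0.3712 g H₂O ÷ 18.015 g/mol = 0.041210 mol
mass O = 0.6542 − (0.42439 + 0.041540) = 0.18827 g → mol O = 0.18827 ÷ 15.999 = 0.011767 mol
Divide by the smallest (0.011767 mol): C 3.003, H 3.502, O 1.000
Multiplying each by 2 gives whole numbers: C 6.01, H 7.00, O 2.00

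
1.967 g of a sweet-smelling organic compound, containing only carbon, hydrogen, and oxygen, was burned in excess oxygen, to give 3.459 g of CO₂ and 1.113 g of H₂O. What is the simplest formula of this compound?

C7H11O5

mol C = 3.459 g CO₂ ÷ 44.009 g/mol = 0.078598 mol
mol H = 2 × 1.113 g H₂O ÷ 18.015 g/mol = 0.12356 mol
mass O = 1.967 − (0.94404 + 0.12455) = 0.89841 g → mol O = 0.89841 ÷ 15.999 = 0.056154 mol
Divide by the smallest (0.056154 mol): C 1.400, H 2.200, O 1.000
Multiplying each by 5 gives whole numbers: C 7.00, H 11.00, O 5.00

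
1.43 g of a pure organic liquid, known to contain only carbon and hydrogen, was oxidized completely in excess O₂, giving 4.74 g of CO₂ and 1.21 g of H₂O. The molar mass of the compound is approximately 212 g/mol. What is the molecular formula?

C16H20

mol C = 4.74 g CO₂ ÷ 44.009 g/mol = 0.1077 mol
mol H = 2 × 1.21 g H₂O ÷ 18.015 g/mol = 0.1343 mol
Divide by the smallest (0.1077 mol): C 1.000, H 1.247
Multiplying each by 4 gives whole numbers: C 4.00, H 4.99
Empirical formula: C4H5
Empirical-formula mass = 53.08 g/mol; 212 ÷ 53.08 ≈ 4, so the molecular formula is C16H20.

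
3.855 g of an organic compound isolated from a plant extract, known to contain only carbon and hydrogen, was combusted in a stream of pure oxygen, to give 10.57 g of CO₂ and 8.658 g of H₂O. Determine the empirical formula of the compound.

mol C = 10.57 g CO₂ ÷ 44.009 g/mol = 0.24018 mol
mol H = 2 × 8.658 g H₂O ÷ 18.015 g/mol = 0.96120 mol
Divide by the smallest (0.24018 mol): C 1.000, H 4.002

CH4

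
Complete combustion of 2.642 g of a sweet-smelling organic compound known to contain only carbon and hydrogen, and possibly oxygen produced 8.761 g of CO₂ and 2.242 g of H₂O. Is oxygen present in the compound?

no

mol C = 8.761 g CO₂ ÷ 44.009 g/mol = 0.19907 mol
mol H = 2 × 2.242 g H₂O ÷ 18.015 g/mol = 0.24890 mol
C and H together account for 2.6420 g — essentially the entire 2.642 g sample — so the compound contains no oxygen.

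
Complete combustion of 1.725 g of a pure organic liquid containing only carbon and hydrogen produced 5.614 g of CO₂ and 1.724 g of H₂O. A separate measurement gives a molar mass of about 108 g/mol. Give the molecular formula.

mol C = 5.614 g CO₂ ÷ 44.009 g/mol = 0.12756 mol
mol H = 2 × 1.724 g H₂O ÷ 18.015 g/mol = 0.19140 mol
Divide by the smallest (0.12756 mol): C 1.000, H 1.500
Multiplying each by 2 gives whole numbers: C 2.00, H 3.00
Empirical formula: C2H3
Empirical-formula mass = 27.05 g/mol; 108 ÷ 27.05 ≈ 4, so the molecular formula is C8H12.

C8H12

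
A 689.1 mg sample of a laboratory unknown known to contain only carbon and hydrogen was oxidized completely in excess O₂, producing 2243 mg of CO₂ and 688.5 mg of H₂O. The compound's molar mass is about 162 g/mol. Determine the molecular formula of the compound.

mol C = 2.243 g CO₂ ÷ 44.009 g/mol = 0.050967 mol
mol H = 2 × 0.6885 g H₂O ÷ 18.015 g/mol = 0.076436 mol
Divide by the smallest (0.050967 mol): C 1.000, H 1.500
Multiplying each by 2 gives whole numbers: C 2.00, H 3.00
Empirical formula: C2H3
Empirical-formula mass = 27.05 g/mol; 162 ÷ 27.05 ≈ 6, so the molecular formula is C12H18.

C12H18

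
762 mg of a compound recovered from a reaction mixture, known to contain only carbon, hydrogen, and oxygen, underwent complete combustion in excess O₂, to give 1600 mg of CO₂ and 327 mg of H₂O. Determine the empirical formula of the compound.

C2H2O

mol C = 1.60 g CO₂ ÷ 44.009 g/mol = 0.03636 mol
mol H = 2 × 0.327 g H₂O ÷ 18.015 g/mol = 0.03630 mol
mass O = 0.762 − (0.4367 + 0.03659) = 0.2887 g → mol O = 0.2887 ÷ 15.999 = 0.01805 mol
Divide by the smallest (0.01805 mol): C 2.015, H 2.012, O 1.000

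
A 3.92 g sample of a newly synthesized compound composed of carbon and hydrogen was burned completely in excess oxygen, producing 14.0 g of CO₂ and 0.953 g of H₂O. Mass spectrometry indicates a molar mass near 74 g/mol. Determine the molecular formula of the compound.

C6H2

mol C = 14.0 g CO₂ ÷ 44.009 g/mol = 0.3181 mol
mol H = 2 × 0.953 g H₂O ÷ 18.015 g/mol = 0.1058 mol
Divide by the smallest (0.1058 mol): C 3.007, H 1.000
Empirical formula: C3H
Empirical-formula mass = 37.04 g/mol; 74 ÷ 37.04 ≈ 2, so the molecular formula is C6H2.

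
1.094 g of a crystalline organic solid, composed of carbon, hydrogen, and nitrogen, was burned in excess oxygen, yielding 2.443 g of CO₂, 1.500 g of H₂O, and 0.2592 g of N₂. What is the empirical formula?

mol C = 2.443 g CO₂ ÷ 44.009 g/mol = 0.055511 mol
mol H = 2 × 1.500 g H₂O ÷ 18.015 g/mol = 0.16653 mol
mol N = 2 × 0.2592 g N₂ ÷ 28.014 g/mol = 0.018505 mol
Divide by the smallest (0.018505 mol): C 3.000, H 8.999, N 1.000

C3H9N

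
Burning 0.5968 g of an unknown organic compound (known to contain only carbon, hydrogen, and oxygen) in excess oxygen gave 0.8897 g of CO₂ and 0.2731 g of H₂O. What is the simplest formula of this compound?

C2H3O2

mol C = 0.8897 g CO₂ ÷ 44.009 g/mol = 0.020216 mol
mol H = 2 × 0.2731 g H₂O ÷ 18.015 g/mol = 0.030319 mol
mass O = 0.5968 − (0.24282 + 0.030562) = 0.32342 g → mol O = 0.32342 ÷ 15.999 = 0.020215 mol
Divide by the smallest (0.020215 mol): C 1.000, H 1.500, O 1.000
Multiplying each by 2 gives whole numbers: C 2.00, H 3.00, O 2.00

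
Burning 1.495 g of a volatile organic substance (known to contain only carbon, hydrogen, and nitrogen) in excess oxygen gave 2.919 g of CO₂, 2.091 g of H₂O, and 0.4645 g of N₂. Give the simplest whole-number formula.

C2H7N

mol C = 2.919 g CO₂ ÷ 44.009 g/mol = 0.066327 mol
mol H = 2 × 2.091 g H₂O ÷ 18.015 g/mol = 0.23214 mol
mol N = 2 × 0.4645 g N₂ ÷ 28.014 g/mol = 0.033162 mol
Divide by the smallest (0.033162 mol): C 2.000, H 7.000, N 1.000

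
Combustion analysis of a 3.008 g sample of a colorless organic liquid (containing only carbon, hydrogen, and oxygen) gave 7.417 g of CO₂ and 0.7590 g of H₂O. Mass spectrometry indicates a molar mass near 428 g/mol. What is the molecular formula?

C24H12O8

mol C = 7.417 g CO₂ ÷ 44.009 g/mol = 0.16853 mol
mol H = 2 × 0.7590 g H₂O ÷ 18.015 g/mol = 0.084263 mol
mass O = 3.008 − (2.0243 + 0.084937) = 0.89880 g → mol O = 0.89880 ÷ 15.999 = 0.056179 mol
Divide by the smallest (0.056179 mol): C 3.000, H 1.500, O 1.000
Multiplying each by 2 gives whole numbers: C 6.00, H 3.00, O 2.00
Empirical formula: C6H3O2
Empirical-formula mass = 107.09 g/mol; 428 ÷ 107.09 ≈ 4, so the molecular formula is C24H12O8.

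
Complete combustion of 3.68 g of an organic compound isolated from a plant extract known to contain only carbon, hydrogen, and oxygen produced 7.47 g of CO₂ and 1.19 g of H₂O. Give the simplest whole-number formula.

C9H7O5

mol C = 7.47 g CO₂ ÷ 44.009 g/mol = 0.1697 mol
mol H = 2 × 1.19 g H₂O ÷ 18.015 g/mol = 0.1321 mol
mass O = 3.68 − (2.039 + 0.1332) = 1.508 g → mol O = 1.508 ÷ 15.999 = 0.09426 mol
Divide by the smallest (0.09426 mol): C 1.801, H 1.402, O 1.000
Multiplying each by 5 gives whole numbers: C 9.00, H 7.01, O 5.00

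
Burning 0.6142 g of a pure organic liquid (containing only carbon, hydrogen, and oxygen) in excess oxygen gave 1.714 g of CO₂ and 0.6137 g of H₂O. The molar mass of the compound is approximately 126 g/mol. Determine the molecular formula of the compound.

C8H14O

mol C = 1.714 g CO₂ ÷ 44.009 g/mol = 0.038947 mol
mol H = 2 × 0.6137 g H₂O ÷ 18.015 g/mol = 0.068132 mol
mass O = 0.6142 − (0.46779 + 0.068677) = 0.077735 g → mol O = 0.077735 ÷ 15.999 = 0.0048588 mol
Divide by the smallest (0.0048588 mol): C 8.016, H 14.023, O 1.000
Empirical formula: C8H14O
Empirical-formula mass = 126.20 g/mol; 126 ÷ 126.20 ≈ 1, so the molecular formula is C8H14O.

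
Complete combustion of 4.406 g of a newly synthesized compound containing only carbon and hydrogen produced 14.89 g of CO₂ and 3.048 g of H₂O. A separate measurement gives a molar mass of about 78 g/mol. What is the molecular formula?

mol C = 14.89 g CO₂ ÷ 44.009 g/mol = 0.33834 mol
mol H = 2 × 3.048 g H₂O ÷ 18.015 g/mol = 0.33838 mol
Divide by the smallest (0.33834 mol): C 1.000, H 1.000
Empirical formula: CH
Empirical-formula mass = 13.02 g/mol; 78 ÷ 13.02 ≈ 6, so the molecular formula is C6H6.

C6H6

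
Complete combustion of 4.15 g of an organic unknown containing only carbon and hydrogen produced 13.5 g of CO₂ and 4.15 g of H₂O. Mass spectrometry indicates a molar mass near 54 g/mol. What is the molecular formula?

C4H6

mol C = 13.5 g CO₂ ÷ 44.009 g/mol = 0.3068 mol
mol H = 2 × 4.15 g H₂O ÷ 18.015 g/mol = 0.4607 mol
Divide by the smallest (0.3068 mol): C 1.000, H 1.502
Multiplying each by 2 gives whole numbers: C 2.00, H 3.00
Empirical formula: C2H3
Empirical-formula mass = 27.05 g/mol; 54 ÷ 27.05 ≈ 2, so the molecular formula is C4H6.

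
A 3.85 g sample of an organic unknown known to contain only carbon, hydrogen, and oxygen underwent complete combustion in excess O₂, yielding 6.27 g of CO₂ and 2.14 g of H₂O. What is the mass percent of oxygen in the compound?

mol C = 6.27 g CO₂ ÷ 44.009 g/mol = 0.1425 mol
mol H = 2 × 2.14 g H₂O ÷ 18.015 g/mol = 0.2376 mol
mass O = 3.85 − (1.711 + 0.2395) = 1.899 g → mol O = 1.899 ÷ 15.999 = 0.1187 mol
mass % O = 1.899 g ÷ 3.85 g × 100%

49.3%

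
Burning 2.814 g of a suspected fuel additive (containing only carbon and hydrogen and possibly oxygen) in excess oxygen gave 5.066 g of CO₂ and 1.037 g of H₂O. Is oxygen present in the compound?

yes

mol C = 5.066 g CO₂ ÷ 44.009 g/mol = 0.11511 mol
mol H = 2 × 1.037 g H₂O ÷ 18.015 g/mol = 0.11513 mol
C and H account for only 1.4987 g of the 2.814 g sample; the remaining 1.3153 g must be oxygen.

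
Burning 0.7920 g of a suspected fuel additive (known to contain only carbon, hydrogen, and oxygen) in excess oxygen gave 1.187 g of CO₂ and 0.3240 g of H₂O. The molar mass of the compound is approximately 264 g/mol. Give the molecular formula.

C9H12O9

mol C = 1.187 g CO₂ ÷ 44.009 g/mol = 0.026972 mol
mol H = 2 × 0.3240 g H₂O ÷ 18.015 g/mol = 0.035970 mol
mass O = 0.7920 − (0.32396 + 0.036258) = 0.43178 g → mol O = 0.43178 ÷ 15.999 = 0.026988 mol
Divide by the smallest (0.026972 mol): C 1.000, H 1.334, O 1.001
Multiplying each by 3 gives whole numbers: C 3.00, H 4.00, O 3.00
Empirical formula: C3H4O3
Empirical-formula mass = 88.06 g/mol; 264 ÷ 88.06 ≈ 3, so the molecular formula is C9H12O9.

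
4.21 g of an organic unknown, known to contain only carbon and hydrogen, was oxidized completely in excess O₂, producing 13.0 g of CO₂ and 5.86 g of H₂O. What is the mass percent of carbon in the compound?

mol C = 13.0 g CO₂ ÷ 44.009 g/mol = 0.2954 mol
mol H = 2 × 5.86 g H₂O ÷ 18.015 g/mol = 0.6506 mol
mass % C = 3.548 g ÷ 4.21 g × 100%

84.3%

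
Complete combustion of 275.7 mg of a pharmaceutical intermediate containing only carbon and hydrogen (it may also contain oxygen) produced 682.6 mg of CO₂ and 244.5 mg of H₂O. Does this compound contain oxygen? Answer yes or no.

yes

mol C = 0.6826 g CO₂ ÷ 44.009 g/mol = 0.015510 mol
mol H = 2 × 0.2445 g H₂O ÷ 18.015 g/mol = 0.027144 mol
C and H account for only 0.21366 g of the 0.2757 g sample; the remaining 0.062043 g must be oxygen.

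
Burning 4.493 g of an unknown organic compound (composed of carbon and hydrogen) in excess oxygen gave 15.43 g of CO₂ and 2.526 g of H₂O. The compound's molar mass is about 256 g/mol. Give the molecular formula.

mol C = 15.43 g CO₂ ÷ 44.009 g/mol = 0.35061 mol
mol H = 2 × 2.526 g H₂O ÷ 18.015 g/mol = 0.28043 mol
Divide by the smallest (0.28043 mol): C 1.250, H 1.000
Multiplying each by 4 gives whole numbers: C 5.00, H 4.00
Empirical formula: C5H4
Empirical-formula mass = 64.09 g/mol; 256 ÷ 64.09 ≈ 4, so the molecular formula is C20H16.

C20H16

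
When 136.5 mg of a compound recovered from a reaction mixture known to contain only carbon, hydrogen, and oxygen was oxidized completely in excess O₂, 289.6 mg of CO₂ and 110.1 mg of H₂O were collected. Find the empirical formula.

C7H13O3

mol C = 0.2896 g CO₂ ÷ 44.009 g/mol = 0.0065805 mol
mol H = 2 × 0.1101 g H₂O ÷ 18.015 g/mol = 0.012223 mol
mass O = 0.1365 − (0.079038 + 0.012321) = 0.045141 g → mol O = 0.045141 ÷ 15.999 = 0.0028215 mol
Divide by the smallest (0.0028215 mol): C 2.332, H 4.332, O 1.000
Multiplying each by 3 gives whole numbers: C 7.00, H 13.00, O 3.00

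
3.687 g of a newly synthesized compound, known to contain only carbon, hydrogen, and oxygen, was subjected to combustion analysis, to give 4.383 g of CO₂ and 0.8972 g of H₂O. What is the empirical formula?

C2H2O3

mol C = 4.383 g CO₂ ÷ 44.009 g/mol = 0.099593 mol
mol H = 2 × 0.8972 g H₂O ÷ 18.015 g/mol = 0.099606 mol
mass O = 3.687 − (1.1962 + 0.10040) = 2.3904 g → mol O = 2.3904 ÷ 15.999 = 0.14941 mol
Divide by the smallest (0.099593 mol): C 1.000, H 1.000, O 1.500
Multiplying each by 2 gives whole numbers: C 2.00, H 2.00, O 3.00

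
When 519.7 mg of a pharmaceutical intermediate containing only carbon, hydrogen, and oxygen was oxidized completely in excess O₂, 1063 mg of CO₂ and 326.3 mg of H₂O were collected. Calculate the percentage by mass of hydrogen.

mol C = 1.063 g CO₂ ÷ 44.009 g/mol = 0.024154 mol
mol H = 2 × 0.3263 g H₂O ÷ 18.015 g/mol = 0.036225 mol
mass O = 0.5197 − (0.29012 + 0.036515) = 0.19307 g → mol O = 0.19307 ÷ 15.999 = 0.012068 mol
mass % H = 0.036515 g ÷ 0.5197 g × 100%

7.03%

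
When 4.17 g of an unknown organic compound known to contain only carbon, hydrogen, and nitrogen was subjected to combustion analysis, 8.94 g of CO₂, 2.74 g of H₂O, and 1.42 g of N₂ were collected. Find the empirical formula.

mol C = 8.94 g CO₂ ÷ 44.009 g/mol = 0.2031 mol
mol H = 2 × 2.74 g H₂O ÷ 18.015 g/mol = 0.3042 mol
mol N = 2 × 1.42 g N₂ ÷ 28.014 g/mol = 0.1014 mol
Divide by the smallest (0.1014 mol): C 2.004, H 3.001, N 1.000

C2H3N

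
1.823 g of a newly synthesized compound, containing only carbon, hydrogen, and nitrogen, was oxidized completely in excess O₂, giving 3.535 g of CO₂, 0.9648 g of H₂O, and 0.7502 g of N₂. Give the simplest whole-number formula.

mol C = 3.535 g CO₂ ÷ 44.009 g/mol = 0.080324 mol
mol H = 2 × 0.9648 g H₂O ÷ 18.015 g/mol = 0.10711 mol
mol N = 2 × 0.7502 g N₂ ÷ 28.014 g/mol = 0.053559 mol
Divide by the smallest (0.053559 mol): C 1.500, H 2.000, N 1.000
Multiplying each by 2 gives whole numbers: C 3.00, H 4.00, N 2.00

C3H4N2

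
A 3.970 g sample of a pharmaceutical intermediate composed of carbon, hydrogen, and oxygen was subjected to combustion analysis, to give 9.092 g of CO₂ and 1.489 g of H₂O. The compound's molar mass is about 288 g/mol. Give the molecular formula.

mol C = 9.092 g CO₂ ÷ 44.009 g/mol = 0.20659 mol
mol H = 2 × 1.489 g H₂O ÷ 18.015 g/mol = 0.16531 mol
mass O = 3.970 − (2.4814 + 0.16663) = 1.3220 g → mol O = 1.3220 ÷ 15.999 = 0.082628 mol
Divide by the smallest (0.082628 mol): C 2.500, H 2.001, O 1.000
Multiplying each by 2 gives whole numbers: C 5.00, H 4.00, O 2.00
Empirical formula: C5H4O2
Empirical-formula mass = 96.08 g/mol; 288 ÷ 96.08 ≈ 3, so the molecular formula is C15H12O6.

C15H12O6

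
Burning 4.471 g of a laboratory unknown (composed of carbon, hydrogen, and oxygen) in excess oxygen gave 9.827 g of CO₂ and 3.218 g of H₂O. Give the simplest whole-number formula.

mol C = 9.827 g CO₂ ÷ 44.009 g/mol = 0.22330 mol
mol H = 2 × 3.218 g H₂O ÷ 18.015 g/mol = 0.35726 mol
mass O = 4.471 − (2.6820 + 0.36012) = 1.4289 g → mol O = 1.4289 ÷ 15.999 = 0.089311 mol
Divide by the smallest (0.089311 mol): C 2.500, H 4.000, O 1.000
Multiplying each by 2 gives whole numbers: C 5.00, H 8.00, O 2.00

C5H8O2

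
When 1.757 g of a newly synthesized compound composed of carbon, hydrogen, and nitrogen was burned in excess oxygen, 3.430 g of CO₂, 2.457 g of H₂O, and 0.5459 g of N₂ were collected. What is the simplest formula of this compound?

mol C = 3.430 g CO₂ ÷ 44.009 g/mol = 0.077939 mol
mol H = 2 × 2.457 g H₂O ÷ 18.015 g/mol = 0.27277 mol
mol N = 2 × 0.5459 g N₂ ÷ 28.014 g/mol = 0.038973 mol
Divide by the smallest (0.038973 mol): C 2.000, H 6.999, N 1.000

C2H7N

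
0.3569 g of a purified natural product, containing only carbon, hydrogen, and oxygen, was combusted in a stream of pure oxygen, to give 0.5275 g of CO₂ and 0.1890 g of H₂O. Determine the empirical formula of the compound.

mol C = 0.5275 g CO₂ ÷ 44.009 g/mol = 0.011986 mol
mol H = 2 × 0.1890 g H₂O ÷ 18.015 g/mol = 0.020983 mol
mass O = 0.3569 − (0.14397 + 0.021150) = 0.19178 g → mol O = 0.19178 ÷ 15.999 = 0.011987 mol
Divide by the smallest (0.011986 mol): C 1.000, H 1.751, O 1.000
Multiplying each by 4 gives whole numbers: C 4.00, H 7.00, O 4.00

C4H7O4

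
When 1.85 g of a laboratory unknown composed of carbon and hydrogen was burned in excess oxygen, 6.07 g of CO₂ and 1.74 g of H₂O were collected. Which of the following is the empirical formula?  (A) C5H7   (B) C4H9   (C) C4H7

mol C = 6.07 g CO₂ ÷ 44.009 g/mol = 0.1379 mol
mol H = 2 × 1.74 g H₂O ÷ 18.015 g/mol = 0.1932 mol
Divide by the smallest (0.1379 mol): C 1.000, H 1.401
Multiplying each by 5 gives whole numbers: C 5.00, H 7.00

(A) C5H7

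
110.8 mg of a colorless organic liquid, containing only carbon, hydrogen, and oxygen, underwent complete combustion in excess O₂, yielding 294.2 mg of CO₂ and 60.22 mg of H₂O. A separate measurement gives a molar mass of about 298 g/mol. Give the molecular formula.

mol C = 0.2942 g CO₂ ÷ 44.009 g/mol = 0.0066850 mol
mol H = 2 × 0.06022 g H₂O ÷ 18.015 g/mol = 0.0066855 mol
mass O = 0.1108 − (0.080293 + 0.0067390) = 0.023767 g → mol O = 0.023767 ÷ 15.999 = 0.0014856 mol
Divide by the smallest (0.0014856 mol): C 4.500, H 4.500, O 1.000
Multiplying each by 2 gives whole numbers: C 9.00, H 9.00, O 2.00
Empirical formula: C9H9O2
Empirical-formula mass = 149.17 g/mol; 298 ÷ 149.17 ≈ 2, so the molecular formula is C18H18O4.

C18H18O4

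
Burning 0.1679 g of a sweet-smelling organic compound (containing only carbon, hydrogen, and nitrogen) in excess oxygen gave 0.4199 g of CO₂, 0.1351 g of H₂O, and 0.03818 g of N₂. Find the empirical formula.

C7H11N2

mol C = 0.4199 g CO₂ ÷ 44.009 g/mol = 0.0095412 mol
mol H = 2 × 0.1351 g H₂O ÷ 18.015 g/mol = 0.014999 mol
mol N = 2 × 0.03818 g N₂ ÷ 28.014 g/mol = 0.0027258 mol
Divide by the smallest (0.0027258 mol): C 3.500, H 5.503, N 1.000
Multiplying each by 2 gives whole numbers: C 7.00, H 11.01, N 2.00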